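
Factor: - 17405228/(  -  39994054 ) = 2^1*47^1*92581^1*19997027^(  -  1)=8702614/19997027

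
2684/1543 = 1 + 1141/1543 = 1.74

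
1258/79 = 15 + 73/79=15.92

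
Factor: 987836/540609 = 2^2* 3^(-1)*17^1 * 31^( - 1)*73^1 * 199^1*5813^(-1)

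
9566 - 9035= 531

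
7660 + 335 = 7995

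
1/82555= 1/82555= 0.00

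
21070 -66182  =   - 45112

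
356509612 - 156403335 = 200106277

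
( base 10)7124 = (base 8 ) 15724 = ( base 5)211444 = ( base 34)65i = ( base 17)17B1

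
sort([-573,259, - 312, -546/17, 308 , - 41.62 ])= [-573, - 312,-41.62, - 546/17, 259, 308 ]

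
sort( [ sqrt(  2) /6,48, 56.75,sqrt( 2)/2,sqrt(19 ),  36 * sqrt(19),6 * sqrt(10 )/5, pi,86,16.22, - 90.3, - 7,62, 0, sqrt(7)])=[-90.3,  -  7, 0, sqrt( 2)/6, sqrt( 2)/2,sqrt( 7 ),pi, 6  *sqrt(10)/5,sqrt ( 19), 16.22,48, 56.75,62,86 , 36*sqrt( 19 )]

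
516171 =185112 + 331059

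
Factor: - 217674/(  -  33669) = 278/43  =  2^1 * 43^( - 1) * 139^1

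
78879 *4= 315516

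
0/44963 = 0  =  0.00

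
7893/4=7893/4 = 1973.25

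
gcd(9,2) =1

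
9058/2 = 4529  =  4529.00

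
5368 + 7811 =13179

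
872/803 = 1+ 69/803 = 1.09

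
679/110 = 6+19/110  =  6.17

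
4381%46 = 11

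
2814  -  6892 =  - 4078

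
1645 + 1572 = 3217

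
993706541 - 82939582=910766959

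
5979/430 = 5979/430 = 13.90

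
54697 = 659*83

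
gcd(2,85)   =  1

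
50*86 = 4300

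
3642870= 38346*95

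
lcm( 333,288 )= 10656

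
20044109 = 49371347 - 29327238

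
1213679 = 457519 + 756160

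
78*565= 44070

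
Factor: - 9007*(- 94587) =851945109 = 3^1*41^1 * 769^1*9007^1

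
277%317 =277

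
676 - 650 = 26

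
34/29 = 34/29 = 1.17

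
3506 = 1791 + 1715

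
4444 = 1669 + 2775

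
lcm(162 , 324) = 324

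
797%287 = 223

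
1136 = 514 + 622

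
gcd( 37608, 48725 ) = 1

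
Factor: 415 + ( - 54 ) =361 = 19^2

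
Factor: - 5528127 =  - 3^1*11^2*97^1*157^1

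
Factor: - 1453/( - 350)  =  2^( - 1)*5^( - 2)*7^ ( - 1)*1453^1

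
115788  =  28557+87231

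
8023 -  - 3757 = 11780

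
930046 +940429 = 1870475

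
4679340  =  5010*934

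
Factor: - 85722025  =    -  5^2*367^1*9343^1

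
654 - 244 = 410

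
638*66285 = 42289830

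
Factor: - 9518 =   -  2^1 * 4759^1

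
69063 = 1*69063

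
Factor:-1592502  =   -2^1*3^1*265417^1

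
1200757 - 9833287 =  - 8632530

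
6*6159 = 36954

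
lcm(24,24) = 24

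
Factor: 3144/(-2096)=  -  3/2  =  - 2^( - 1)*3^1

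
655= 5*131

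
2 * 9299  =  18598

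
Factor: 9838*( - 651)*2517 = -16120222146 = - 2^1*3^2 * 7^1*31^1*839^1*4919^1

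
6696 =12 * 558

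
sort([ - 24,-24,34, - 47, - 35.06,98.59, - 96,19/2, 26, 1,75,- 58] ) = [  -  96,- 58 ,-47, - 35.06,  -  24, - 24, 1, 19/2,26, 34,75, 98.59] 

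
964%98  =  82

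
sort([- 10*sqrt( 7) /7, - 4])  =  [ - 4, - 10*sqrt( 7)/7]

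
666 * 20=13320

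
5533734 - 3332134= 2201600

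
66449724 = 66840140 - 390416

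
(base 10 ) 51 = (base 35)1g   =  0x33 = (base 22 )27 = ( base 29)1m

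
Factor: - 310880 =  - 2^5*5^1*29^1*67^1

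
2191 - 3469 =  - 1278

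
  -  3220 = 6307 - 9527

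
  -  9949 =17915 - 27864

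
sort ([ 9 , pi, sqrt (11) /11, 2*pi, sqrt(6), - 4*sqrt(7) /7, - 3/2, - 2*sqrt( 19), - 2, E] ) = [-2*sqrt(19), - 2, - 4*sqrt(7 )/7, - 3/2, sqrt( 11 )/11,sqrt(6 ),  E , pi, 2*pi, 9 ] 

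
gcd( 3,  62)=1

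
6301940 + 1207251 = 7509191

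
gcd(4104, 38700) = 36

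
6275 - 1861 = 4414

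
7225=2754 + 4471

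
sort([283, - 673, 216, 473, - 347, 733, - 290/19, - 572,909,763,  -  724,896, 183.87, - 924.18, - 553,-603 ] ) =[ - 924.18, - 724, - 673, - 603, - 572, - 553,-347, - 290/19, 183.87,216, 283,473, 733,763 , 896 , 909 ]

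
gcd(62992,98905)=1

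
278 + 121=399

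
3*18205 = 54615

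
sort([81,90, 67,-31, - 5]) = [ - 31 ,  -  5, 67,81,90]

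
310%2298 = 310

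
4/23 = 4/23 = 0.17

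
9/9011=9/9011 = 0.00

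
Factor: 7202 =2^1 * 13^1 *277^1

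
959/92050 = 137/13150 = 0.01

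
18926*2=37852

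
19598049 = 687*28527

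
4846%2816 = 2030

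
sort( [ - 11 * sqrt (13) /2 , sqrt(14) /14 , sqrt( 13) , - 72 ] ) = [- 72 , - 11*sqrt( 13)/2  ,  sqrt (14)/14, sqrt( 13) ]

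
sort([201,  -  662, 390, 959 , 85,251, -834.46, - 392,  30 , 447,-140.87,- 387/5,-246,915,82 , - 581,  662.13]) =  [ -834.46, - 662 ,-581, - 392, - 246,-140.87, -387/5,30,82, 85, 201,251,390,447, 662.13,915,959]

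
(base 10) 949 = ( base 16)3b5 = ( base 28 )15p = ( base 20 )279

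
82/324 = 41/162 = 0.25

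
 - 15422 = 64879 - 80301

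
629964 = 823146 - 193182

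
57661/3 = 57661/3 = 19220.33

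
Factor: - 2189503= - 19^1*115237^1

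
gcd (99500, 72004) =4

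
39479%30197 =9282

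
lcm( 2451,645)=12255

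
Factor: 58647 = 3^1*113^1*173^1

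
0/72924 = 0=0.00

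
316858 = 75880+240978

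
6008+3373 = 9381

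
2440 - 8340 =-5900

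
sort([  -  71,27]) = [ - 71,  27]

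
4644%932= 916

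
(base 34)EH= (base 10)493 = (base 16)1ed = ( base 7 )1303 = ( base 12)351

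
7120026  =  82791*86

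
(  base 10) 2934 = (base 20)76E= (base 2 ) 101101110110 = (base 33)2mu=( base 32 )2rm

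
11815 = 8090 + 3725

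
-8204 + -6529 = -14733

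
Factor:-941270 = -2^1*5^1*11^1 *43^1 * 199^1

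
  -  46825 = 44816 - 91641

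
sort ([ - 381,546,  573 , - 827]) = [ - 827, - 381,546, 573]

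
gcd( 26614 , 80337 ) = 1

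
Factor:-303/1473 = -101^1*491^ ( - 1 ) = - 101/491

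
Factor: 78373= 181^1*433^1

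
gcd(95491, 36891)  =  1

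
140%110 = 30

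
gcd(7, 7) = 7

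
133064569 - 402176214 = - 269111645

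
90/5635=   18/1127  =  0.02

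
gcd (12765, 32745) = 555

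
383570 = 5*76714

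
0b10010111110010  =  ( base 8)22762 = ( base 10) 9714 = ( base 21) 110c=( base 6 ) 112550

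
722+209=931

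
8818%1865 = 1358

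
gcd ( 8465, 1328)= 1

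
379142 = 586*647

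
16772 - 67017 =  - 50245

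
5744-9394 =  - 3650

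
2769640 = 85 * 32584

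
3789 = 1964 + 1825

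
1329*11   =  14619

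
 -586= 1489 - 2075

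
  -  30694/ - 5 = 6138 + 4/5 = 6138.80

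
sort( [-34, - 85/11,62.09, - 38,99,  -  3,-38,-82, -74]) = [ - 82,-74, - 38,-38, - 34,-85/11,-3, 62.09, 99]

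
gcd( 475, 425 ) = 25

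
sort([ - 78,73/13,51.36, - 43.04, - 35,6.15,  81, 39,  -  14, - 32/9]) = [ - 78 , - 43.04, - 35, - 14, - 32/9, 73/13, 6.15,39, 51.36,81 ]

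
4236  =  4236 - 0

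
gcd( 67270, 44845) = 5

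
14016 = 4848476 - 4834460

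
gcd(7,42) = 7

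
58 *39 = 2262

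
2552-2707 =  - 155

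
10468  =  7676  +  2792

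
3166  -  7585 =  - 4419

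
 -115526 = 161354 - 276880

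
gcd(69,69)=69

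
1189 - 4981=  - 3792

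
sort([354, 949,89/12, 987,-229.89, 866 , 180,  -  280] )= [-280, - 229.89, 89/12 , 180, 354,  866 , 949,987]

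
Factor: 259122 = 2^1*3^1*19^1*2273^1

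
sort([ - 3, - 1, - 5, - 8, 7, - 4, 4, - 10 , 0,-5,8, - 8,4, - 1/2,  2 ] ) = [  -  10, - 8, - 8,-5, - 5,-4, - 3, - 1, - 1/2, 0, 2, 4, 4,7,  8]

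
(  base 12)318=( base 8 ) 704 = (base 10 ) 452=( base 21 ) 10B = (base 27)gk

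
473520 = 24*19730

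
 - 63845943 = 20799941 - 84645884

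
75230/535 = 140 +66/107 = 140.62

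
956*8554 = 8177624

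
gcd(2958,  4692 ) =102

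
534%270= 264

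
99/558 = 11/62 = 0.18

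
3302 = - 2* ( - 1651 )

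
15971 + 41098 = 57069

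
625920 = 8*78240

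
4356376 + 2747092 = 7103468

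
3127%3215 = 3127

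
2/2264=1/1132 = 0.00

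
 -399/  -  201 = 1 + 66/67 = 1.99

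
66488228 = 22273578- - 44214650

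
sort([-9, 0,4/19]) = [-9,0,4/19]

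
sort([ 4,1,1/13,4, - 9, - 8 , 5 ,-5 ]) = [-9, - 8, - 5, 1/13,1,4,4,5 ] 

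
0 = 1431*0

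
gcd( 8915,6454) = 1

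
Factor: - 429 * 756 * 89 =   -  2^2*3^4*7^1*11^1 * 13^1 * 89^1 = -28864836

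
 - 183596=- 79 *2324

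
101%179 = 101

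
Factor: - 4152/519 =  - 2^3 =- 8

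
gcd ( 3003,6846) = 21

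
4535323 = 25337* 179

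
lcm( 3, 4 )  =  12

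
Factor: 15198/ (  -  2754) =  - 149/27 =-3^ ( - 3)* 149^1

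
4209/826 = 4209/826=5.10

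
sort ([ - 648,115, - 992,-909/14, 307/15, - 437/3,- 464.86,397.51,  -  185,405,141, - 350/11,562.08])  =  [ - 992,-648, - 464.86, - 185,  -  437/3, - 909/14,- 350/11,307/15 , 115,141, 397.51,405, 562.08]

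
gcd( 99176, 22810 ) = 2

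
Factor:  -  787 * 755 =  - 594185= - 5^1 * 151^1*787^1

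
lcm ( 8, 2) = 8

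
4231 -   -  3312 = 7543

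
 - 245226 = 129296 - 374522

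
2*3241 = 6482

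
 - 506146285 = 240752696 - 746898981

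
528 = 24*22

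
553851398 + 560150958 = 1114002356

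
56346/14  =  28173/7  =  4024.71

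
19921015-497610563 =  - 477689548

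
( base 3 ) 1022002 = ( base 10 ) 947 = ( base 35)r2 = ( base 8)1663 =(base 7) 2522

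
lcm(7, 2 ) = 14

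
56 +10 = 66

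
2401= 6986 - 4585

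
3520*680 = 2393600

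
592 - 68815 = -68223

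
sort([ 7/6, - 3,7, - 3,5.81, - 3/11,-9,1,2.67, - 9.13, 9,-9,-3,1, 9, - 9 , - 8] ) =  [ - 9.13, - 9,  -  9, - 9,-8, - 3, - 3 , - 3,-3/11,1, 1 , 7/6, 2.67,5.81,7,9,9]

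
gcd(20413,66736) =1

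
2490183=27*92229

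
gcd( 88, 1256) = 8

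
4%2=0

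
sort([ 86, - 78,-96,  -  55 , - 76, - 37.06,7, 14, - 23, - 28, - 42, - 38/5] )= [ - 96,- 78, - 76, - 55, - 42, - 37.06, -28, - 23, - 38/5,7,14, 86 ]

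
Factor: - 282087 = - 3^2  *13^1*2411^1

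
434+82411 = 82845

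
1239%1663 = 1239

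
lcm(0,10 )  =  0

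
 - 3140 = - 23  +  - 3117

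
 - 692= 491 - 1183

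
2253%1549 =704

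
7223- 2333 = 4890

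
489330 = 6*81555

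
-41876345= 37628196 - 79504541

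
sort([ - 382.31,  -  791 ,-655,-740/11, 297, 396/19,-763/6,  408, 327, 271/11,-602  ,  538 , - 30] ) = [-791,  -  655, - 602, - 382.31, - 763/6, - 740/11, - 30, 396/19, 271/11, 297, 327, 408,  538]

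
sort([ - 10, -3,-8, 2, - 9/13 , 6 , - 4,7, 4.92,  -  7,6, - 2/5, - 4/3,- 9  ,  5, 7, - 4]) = [ - 10,-9, - 8, - 7,  -  4, - 4, - 3, - 4/3, - 9/13, - 2/5, 2, 4.92, 5, 6, 6,7, 7]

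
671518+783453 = 1454971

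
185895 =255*729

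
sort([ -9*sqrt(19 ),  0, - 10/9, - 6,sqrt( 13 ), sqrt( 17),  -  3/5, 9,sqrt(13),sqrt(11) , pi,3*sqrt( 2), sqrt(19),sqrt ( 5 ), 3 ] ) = [ - 9 * sqrt( 19 ),-6, - 10/9,-3/5,0, sqrt( 5), 3,pi,sqrt( 11), sqrt( 13), sqrt( 13 ),sqrt( 17),3*sqrt( 2 ), sqrt(19) , 9]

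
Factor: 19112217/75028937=3^1*43^ ( - 1) * 1744859^ ( - 1) * 6370739^1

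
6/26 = 3/13  =  0.23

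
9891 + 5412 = 15303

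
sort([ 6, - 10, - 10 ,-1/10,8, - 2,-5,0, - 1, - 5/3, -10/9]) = [  -  10, - 10, - 5,-2 , - 5/3,-10/9, - 1,  -  1/10,0,6,8]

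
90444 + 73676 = 164120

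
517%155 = 52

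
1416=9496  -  8080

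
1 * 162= 162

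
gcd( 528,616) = 88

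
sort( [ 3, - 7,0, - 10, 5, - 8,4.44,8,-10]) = [ -10, - 10, - 8, - 7, 0, 3, 4.44, 5,8] 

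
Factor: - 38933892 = - 2^2*3^3*29^1*31^1*401^1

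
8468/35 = 8468/35 = 241.94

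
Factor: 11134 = 2^1*19^1*293^1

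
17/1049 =17/1049 = 0.02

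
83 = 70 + 13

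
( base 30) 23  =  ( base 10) 63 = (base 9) 70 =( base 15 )43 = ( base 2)111111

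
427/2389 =427/2389 = 0.18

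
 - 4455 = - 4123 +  - 332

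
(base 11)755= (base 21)214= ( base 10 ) 907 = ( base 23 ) 1GA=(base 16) 38b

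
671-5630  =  - 4959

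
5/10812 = 5/10812 = 0.00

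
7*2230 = 15610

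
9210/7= 1315 + 5/7 = 1315.71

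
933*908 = 847164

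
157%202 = 157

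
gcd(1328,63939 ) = 1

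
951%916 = 35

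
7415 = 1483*5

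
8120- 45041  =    -  36921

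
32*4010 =128320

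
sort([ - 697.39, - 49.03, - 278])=[ - 697.39,- 278, - 49.03 ]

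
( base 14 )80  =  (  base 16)70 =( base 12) 94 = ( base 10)112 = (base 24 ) 4g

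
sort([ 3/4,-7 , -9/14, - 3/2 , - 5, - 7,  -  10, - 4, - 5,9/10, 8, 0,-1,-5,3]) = [  -  10, - 7,-7,-5, - 5,  -  5  ,  -  4, - 3/2, - 1,- 9/14,  0, 3/4 , 9/10,  3, 8 ]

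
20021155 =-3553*( - 5635) 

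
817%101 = 9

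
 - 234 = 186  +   - 420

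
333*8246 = 2745918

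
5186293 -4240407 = 945886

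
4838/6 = 806+1/3 = 806.33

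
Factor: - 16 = - 2^4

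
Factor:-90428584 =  - 2^3*11303573^1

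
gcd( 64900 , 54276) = 4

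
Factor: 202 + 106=308 = 2^2 * 7^1*11^1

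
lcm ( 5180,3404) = 119140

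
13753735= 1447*9505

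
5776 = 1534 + 4242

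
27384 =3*9128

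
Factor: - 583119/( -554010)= 621/590  =  2^ ( - 1) * 3^3*5^ (-1)*23^1*59^ (-1)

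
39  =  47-8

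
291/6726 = 97/2242  =  0.04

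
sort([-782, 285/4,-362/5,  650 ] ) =[-782 , - 362/5, 285/4,650]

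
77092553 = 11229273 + 65863280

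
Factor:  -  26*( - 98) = 2548 = 2^2 * 7^2 * 13^1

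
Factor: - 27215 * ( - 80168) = 2181772120  =  2^3*5^1*11^1 * 911^1*5443^1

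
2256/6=376 = 376.00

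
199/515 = 199/515= 0.39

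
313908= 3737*84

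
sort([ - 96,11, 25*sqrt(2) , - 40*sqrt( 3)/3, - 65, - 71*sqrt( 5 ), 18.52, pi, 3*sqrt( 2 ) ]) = [ - 71*sqrt( 5 ), - 96, - 65, - 40 * sqrt( 3 )/3, pi, 3*sqrt( 2), 11 , 18.52,25*sqrt( 2 )]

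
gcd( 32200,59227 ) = 7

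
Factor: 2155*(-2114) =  - 2^1*5^1 * 7^1 * 151^1*431^1 =-4555670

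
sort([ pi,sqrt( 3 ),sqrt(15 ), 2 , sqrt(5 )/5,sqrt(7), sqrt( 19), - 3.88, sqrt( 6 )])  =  [ - 3.88, sqrt(5)/5,sqrt( 3),2, sqrt(6 ),sqrt( 7),pi , sqrt (15 ),  sqrt (19 )]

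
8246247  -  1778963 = 6467284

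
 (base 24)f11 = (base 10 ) 8665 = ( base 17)1CGC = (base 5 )234130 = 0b10000111011001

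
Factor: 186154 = 2^1*93077^1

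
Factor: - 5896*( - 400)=2358400 = 2^7*5^2*11^1*67^1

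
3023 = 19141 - 16118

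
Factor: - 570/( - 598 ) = 3^1*5^1*13^( - 1)*19^1*23^( -1)=285/299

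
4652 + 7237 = 11889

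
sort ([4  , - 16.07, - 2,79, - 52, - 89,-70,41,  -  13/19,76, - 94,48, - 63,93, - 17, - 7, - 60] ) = [ - 94, - 89, - 70,-63, - 60,-52,-17, - 16.07,  -  7, - 2, - 13/19,4,41,48,76,79, 93]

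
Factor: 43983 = 3^5*181^1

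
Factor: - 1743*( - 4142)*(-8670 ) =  - 2^2*3^2*5^1  *7^1*17^2*19^1 * 83^1*109^1 = - 62593117020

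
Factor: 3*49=147  =  3^1*7^2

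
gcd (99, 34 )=1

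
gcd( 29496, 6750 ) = 6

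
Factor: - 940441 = - 29^1*32429^1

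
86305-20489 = 65816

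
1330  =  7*190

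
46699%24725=21974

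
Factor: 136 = 2^3*17^1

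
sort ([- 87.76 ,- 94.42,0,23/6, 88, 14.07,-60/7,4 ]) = [ - 94.42, - 87.76, - 60/7, 0, 23/6,4, 14.07, 88]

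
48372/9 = 16124/3 = 5374.67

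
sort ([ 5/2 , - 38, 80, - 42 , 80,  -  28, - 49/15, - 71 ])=[ - 71,-42, - 38 , -28 , - 49/15 , 5/2, 80 , 80]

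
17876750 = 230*77725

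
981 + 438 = 1419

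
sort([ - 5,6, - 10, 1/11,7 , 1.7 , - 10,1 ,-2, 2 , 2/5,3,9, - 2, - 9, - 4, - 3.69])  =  [ - 10,-10, - 9,  -  5, - 4, - 3.69,-2, - 2, 1/11,2/5 , 1,1.7,2,3,6,7, 9]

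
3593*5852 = 21026236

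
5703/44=129 + 27/44 = 129.61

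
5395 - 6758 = - 1363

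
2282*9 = 20538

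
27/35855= 27/35855 = 0.00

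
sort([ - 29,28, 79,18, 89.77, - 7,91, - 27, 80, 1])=[ - 29, - 27,  -  7,1,18,28,  79,80 , 89.77 , 91]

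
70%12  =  10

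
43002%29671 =13331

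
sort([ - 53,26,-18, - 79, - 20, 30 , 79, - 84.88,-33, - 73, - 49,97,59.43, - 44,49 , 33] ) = [ - 84.88,-79,-73,- 53, - 49, - 44, - 33, - 20, - 18, 26, 30,33, 49,59.43,  79,97] 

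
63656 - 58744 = 4912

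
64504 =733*88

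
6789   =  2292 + 4497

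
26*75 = 1950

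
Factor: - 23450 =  - 2^1 * 5^2*7^1*67^1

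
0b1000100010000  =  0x1110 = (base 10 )4368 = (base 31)4gs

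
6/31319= 6/31319  =  0.00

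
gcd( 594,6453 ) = 27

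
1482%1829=1482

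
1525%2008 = 1525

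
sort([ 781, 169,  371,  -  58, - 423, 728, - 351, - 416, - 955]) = [-955, - 423, - 416 ,-351, - 58, 169, 371,728, 781]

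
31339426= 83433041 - 52093615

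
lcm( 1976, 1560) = 29640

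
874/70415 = 874/70415 = 0.01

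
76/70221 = 76/70221 = 0.00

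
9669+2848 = 12517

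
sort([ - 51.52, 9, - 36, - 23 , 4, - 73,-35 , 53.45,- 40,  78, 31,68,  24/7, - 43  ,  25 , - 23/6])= [ - 73, - 51.52, - 43, - 40 , - 36, - 35, - 23, - 23/6, 24/7,  4,9,25, 31, 53.45,68,  78]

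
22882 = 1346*17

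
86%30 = 26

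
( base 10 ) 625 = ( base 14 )329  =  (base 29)LG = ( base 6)2521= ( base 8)1161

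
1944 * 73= 141912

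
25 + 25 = 50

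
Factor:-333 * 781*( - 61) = 3^2*11^1 * 37^1*61^1 * 71^1 = 15864453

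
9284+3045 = 12329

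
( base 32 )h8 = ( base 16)228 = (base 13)336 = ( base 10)552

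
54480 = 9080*6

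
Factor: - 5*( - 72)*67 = 24120  =  2^3*3^2*5^1 *67^1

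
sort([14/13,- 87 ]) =[-87, 14/13]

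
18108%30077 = 18108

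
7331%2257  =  560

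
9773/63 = 9773/63 = 155.13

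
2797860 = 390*7174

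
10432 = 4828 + 5604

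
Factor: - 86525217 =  - 3^2*829^1 * 11597^1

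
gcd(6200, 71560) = 40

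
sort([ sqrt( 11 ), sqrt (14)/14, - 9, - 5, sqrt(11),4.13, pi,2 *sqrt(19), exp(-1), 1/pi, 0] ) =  [  -  9, -5,0, sqrt(14)/14, 1/pi,exp(-1 ),pi,sqrt(11),sqrt(11 ),4.13, 2*sqrt( 19)] 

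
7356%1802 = 148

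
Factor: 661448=2^3*89^1*929^1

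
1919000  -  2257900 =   -  338900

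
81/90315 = 1/1115 = 0.00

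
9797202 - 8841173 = 956029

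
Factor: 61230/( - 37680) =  - 2^( - 3 )*13^1 = - 13/8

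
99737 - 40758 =58979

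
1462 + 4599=6061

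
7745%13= 10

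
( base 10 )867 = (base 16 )363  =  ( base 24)1c3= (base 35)OR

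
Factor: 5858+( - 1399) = 7^3* 13^1 = 4459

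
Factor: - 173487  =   -3^1 * 57829^1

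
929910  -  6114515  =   - 5184605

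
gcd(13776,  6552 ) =168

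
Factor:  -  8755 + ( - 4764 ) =-11^1*1229^1 = - 13519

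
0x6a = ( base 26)42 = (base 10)106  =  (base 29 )3J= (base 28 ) 3M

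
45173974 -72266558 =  - 27092584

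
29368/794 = 36 + 392/397 =36.99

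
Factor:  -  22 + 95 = 73 = 73^1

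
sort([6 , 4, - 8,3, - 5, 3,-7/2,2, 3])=[ - 8,-5 ,-7/2,2,3,3,3,  4, 6 ]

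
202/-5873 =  - 202/5873 = - 0.03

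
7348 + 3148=10496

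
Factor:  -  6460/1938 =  - 10/3  =  - 2^1 * 3^(-1)*5^1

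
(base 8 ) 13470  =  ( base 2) 1011100111000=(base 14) 2248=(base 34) 54S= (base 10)5944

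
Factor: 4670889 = 3^1*1556963^1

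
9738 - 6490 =3248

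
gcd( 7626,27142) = 82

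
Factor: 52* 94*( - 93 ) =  - 2^3 * 3^1*13^1* 31^1*47^1= -454584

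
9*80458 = 724122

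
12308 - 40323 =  -28015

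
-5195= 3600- 8795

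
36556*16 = 584896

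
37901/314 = 120+ 221/314 = 120.70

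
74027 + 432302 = 506329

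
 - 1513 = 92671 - 94184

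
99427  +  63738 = 163165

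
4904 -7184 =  - 2280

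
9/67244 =9/67244 = 0.00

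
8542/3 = 2847  +  1/3 = 2847.33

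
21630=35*618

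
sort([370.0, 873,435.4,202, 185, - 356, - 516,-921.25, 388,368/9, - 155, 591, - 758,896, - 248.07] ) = [ - 921.25,-758, - 516, - 356, - 248.07, - 155, 368/9,185,202,370.0,388 , 435.4,591,873,896 ] 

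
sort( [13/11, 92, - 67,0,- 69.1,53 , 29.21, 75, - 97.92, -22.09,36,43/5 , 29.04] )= [ - 97.92, - 69.1, - 67 , - 22.09,0,13/11, 43/5, 29.04,29.21, 36,53,75, 92] 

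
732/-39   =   - 244/13 = -  18.77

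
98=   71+27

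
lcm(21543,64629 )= 64629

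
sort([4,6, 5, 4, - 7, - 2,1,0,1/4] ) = [-7 , - 2, 0, 1/4,1,4,4,5,  6 ]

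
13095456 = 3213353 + 9882103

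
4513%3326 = 1187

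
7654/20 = 382 + 7/10 = 382.70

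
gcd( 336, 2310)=42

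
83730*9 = 753570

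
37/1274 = 37/1274 = 0.03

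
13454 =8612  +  4842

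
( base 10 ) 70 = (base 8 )106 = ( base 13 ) 55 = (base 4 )1012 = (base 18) 3g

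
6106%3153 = 2953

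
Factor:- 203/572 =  - 2^ ( - 2 )*7^1 * 11^( - 1) * 13^(-1 )*29^1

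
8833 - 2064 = 6769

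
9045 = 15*603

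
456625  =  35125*13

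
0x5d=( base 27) 3C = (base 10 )93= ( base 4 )1131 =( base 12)79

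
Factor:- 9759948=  - 2^2* 3^1*  11^1*73939^1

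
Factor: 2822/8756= 2^( - 1 ) * 11^( - 1 )*17^1*83^1*199^( - 1) = 1411/4378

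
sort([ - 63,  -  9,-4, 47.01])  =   [ - 63, - 9 , - 4, 47.01]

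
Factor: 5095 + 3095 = 8190 = 2^1 * 3^2  *  5^1 * 7^1*13^1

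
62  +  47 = 109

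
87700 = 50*1754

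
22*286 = 6292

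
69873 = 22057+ 47816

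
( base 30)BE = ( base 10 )344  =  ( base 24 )e8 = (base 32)AO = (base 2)101011000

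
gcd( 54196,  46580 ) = 68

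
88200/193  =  88200/193= 456.99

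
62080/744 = 83  +  41/93= 83.44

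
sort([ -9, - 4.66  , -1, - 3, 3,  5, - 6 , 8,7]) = [ - 9 , - 6, - 4.66, - 3, - 1, 3, 5 , 7 , 8 ] 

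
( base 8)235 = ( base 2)10011101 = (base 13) C1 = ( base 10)157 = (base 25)67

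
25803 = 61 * 423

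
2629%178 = 137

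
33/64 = 33/64 = 0.52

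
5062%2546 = 2516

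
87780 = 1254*70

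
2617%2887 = 2617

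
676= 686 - 10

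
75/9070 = 15/1814 = 0.01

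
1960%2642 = 1960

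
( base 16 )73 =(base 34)3D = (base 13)8B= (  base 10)115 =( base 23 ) 50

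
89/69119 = 89/69119 = 0.00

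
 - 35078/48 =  - 17539/24=- 730.79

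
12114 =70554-58440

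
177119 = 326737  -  149618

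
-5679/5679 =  - 1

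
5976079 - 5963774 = 12305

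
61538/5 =61538/5 = 12307.60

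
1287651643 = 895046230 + 392605413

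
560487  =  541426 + 19061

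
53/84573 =53/84573 = 0.00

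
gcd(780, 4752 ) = 12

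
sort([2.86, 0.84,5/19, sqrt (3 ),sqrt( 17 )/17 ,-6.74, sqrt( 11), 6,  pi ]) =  [- 6.74,sqrt (17 ) /17,5/19, 0.84 , sqrt( 3 ),2.86,  pi, sqrt( 11 ), 6] 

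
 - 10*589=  - 5890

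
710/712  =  355/356=1.00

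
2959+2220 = 5179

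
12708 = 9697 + 3011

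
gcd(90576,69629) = 1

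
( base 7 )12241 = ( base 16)c8e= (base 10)3214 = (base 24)5DM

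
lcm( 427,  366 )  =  2562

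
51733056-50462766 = 1270290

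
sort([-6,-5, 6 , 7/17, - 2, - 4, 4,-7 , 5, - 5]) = [-7 , -6 ,  -  5, - 5,-4 ,-2 , 7/17, 4, 5, 6]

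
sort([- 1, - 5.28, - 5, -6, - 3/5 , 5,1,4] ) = [ -6, -5.28, - 5, - 1,-3/5,  1,4,5 ] 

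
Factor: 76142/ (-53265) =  - 2^1*3^( -1 )*5^(  -  1)*11^1  *  53^( - 1)*67^( - 1)*3461^1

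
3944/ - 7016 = -493/877 = - 0.56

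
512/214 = 256/107 = 2.39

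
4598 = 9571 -4973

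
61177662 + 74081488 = 135259150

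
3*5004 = 15012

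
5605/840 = 1121/168 = 6.67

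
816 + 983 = 1799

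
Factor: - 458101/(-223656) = 2^ ( - 3 )*3^ ( - 1)*7^2 * 9319^( - 1 )*9349^1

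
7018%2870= 1278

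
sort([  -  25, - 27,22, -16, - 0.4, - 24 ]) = [-27,-25,-24,-16, - 0.4,  22]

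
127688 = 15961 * 8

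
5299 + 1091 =6390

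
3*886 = 2658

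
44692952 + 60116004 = 104808956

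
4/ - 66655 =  - 1 + 66651/66655 = - 0.00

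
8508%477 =399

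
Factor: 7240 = 2^3  *5^1*181^1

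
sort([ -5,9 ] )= [ - 5, 9]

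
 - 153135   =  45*( - 3403)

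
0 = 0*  36167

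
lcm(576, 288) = 576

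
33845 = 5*6769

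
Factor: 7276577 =7^1*11^4*71^1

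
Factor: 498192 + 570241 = 1068433 = 17^2*3697^1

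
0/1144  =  0  =  0.00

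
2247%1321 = 926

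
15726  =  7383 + 8343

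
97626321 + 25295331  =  122921652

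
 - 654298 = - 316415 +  - 337883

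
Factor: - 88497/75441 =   -  3^1*9833^1*25147^(-1) = - 29499/25147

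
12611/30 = 420+11/30 = 420.37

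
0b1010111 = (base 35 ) 2H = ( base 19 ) 4B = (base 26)39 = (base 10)87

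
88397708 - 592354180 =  - 503956472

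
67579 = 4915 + 62664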